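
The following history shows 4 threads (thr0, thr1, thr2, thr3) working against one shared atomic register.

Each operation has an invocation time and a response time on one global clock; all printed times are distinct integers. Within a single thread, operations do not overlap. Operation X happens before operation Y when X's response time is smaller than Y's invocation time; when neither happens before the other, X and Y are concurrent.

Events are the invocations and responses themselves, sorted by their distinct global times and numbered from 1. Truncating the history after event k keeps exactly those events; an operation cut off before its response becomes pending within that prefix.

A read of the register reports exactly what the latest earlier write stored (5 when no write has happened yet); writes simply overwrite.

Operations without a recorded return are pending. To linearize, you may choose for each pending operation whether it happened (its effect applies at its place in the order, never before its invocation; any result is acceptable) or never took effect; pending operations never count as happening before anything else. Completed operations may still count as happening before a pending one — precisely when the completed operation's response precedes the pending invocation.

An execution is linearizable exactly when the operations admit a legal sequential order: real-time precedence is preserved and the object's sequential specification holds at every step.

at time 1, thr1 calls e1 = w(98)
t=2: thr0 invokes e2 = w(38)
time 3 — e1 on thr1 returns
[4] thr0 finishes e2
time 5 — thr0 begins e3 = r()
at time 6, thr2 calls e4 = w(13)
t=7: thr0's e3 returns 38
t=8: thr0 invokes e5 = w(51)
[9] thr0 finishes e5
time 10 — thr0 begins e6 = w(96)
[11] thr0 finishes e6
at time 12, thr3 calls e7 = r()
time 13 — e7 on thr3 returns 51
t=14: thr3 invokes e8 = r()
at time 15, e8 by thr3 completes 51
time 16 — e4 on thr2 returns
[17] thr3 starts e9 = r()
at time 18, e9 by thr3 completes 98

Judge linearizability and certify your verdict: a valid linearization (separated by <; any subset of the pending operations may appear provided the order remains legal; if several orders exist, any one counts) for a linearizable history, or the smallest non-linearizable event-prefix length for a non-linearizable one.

prefix check: 1..12 passes, 1..13 fails once e7's time-13 response joins
every one of the 2 real-time-consistent orders over 6 completed atomic register ops fails the sequential spec
completion choices over the 1 pending operation (e4) were checked; none helps
for example e1, e2, e3, e5, e6, e7 (pending dropped) fails at step 6: e7 r() → 51 is not legal there
for example e2, e1, e3, e5, e6, e7 (pending dropped) fails at step 3: e3 r() → 38 is not legal there

not linearizable — minimal violating prefix: 13 events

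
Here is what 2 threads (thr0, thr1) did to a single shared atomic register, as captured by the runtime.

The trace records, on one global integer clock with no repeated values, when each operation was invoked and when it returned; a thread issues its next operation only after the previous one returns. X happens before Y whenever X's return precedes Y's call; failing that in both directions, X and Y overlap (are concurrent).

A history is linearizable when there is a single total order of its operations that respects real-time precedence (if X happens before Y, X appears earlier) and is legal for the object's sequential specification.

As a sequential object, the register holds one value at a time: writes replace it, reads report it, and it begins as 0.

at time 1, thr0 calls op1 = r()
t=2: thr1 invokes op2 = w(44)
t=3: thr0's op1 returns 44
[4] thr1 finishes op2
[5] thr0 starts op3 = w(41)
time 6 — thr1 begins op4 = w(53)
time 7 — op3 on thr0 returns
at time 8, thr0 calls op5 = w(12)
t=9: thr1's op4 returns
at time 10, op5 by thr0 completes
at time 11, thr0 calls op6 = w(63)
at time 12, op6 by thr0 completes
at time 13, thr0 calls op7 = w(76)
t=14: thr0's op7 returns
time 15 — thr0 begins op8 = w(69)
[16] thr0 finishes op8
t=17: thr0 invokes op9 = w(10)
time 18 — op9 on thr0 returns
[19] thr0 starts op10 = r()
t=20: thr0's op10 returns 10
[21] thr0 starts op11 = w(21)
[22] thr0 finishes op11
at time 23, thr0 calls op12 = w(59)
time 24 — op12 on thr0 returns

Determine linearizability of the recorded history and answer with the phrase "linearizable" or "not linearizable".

witness order: op2, op1, op3, op4, op5, op6, op7, op8, op9, op10, op11, op12
1. op2 w(44), leaving value 44
2. op1 r() → 44, leaving value 44
3. op3 w(41), leaving value 41
4. op4 w(53), leaving value 53
5. op5 w(12), leaving value 12
6. op6 w(63), leaving value 63
7. op7 w(76), leaving value 76
8. op8 w(69), leaving value 69
9. op9 w(10), leaving value 10
10. op10 r() → 10, leaving value 10
11. op11 w(21), leaving value 21
12. op12 w(59), leaving value 59

linearizable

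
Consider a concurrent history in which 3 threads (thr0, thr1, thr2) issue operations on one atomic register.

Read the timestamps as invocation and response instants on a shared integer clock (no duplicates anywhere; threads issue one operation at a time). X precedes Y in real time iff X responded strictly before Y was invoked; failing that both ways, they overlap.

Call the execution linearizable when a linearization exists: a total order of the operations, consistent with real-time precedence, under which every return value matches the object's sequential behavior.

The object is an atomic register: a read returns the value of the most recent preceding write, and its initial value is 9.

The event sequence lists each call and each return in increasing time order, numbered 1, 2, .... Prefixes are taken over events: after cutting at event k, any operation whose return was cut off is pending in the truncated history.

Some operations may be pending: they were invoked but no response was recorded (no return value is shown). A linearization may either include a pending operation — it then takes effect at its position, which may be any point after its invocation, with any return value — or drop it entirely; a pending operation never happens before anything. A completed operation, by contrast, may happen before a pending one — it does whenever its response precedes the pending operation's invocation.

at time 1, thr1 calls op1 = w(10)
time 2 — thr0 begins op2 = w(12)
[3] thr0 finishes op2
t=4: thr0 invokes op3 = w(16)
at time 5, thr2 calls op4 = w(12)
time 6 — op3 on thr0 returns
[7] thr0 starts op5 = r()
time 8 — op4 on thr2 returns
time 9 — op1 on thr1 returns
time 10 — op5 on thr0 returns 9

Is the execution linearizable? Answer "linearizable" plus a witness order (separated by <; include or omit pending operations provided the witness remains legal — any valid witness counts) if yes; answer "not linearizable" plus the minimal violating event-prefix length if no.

not linearizable — minimal violating prefix: 10 events

prefix check: 1..9 passes, 1..10 fails once op5's time-10 response joins
5 completed operations, 15 real-time-consistent orders — every atomic register replay fails
e.g. op1, op2, op3, op4, op5: illegal at step 5, since op5 r() → 9 cannot apply there
e.g. op1, op2, op3, op5, op4: illegal at step 4, since op5 r() → 9 cannot apply there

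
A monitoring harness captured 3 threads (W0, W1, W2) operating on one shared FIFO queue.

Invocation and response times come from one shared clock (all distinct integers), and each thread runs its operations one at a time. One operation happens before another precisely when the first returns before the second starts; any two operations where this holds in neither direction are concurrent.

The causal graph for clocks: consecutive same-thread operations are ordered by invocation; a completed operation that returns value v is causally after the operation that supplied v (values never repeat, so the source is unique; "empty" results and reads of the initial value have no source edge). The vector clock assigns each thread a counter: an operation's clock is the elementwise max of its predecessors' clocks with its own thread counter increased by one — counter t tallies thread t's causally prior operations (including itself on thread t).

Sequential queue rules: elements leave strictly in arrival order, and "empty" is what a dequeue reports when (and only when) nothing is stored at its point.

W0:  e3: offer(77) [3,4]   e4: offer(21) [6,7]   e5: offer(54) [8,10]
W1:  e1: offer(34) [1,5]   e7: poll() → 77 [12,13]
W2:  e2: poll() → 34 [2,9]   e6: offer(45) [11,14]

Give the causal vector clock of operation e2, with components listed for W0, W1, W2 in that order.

root op e1, invoked 1: fresh clock plus W1's own tick → (0, 1, 0)
root op e3, invoked 3: fresh clock plus W0's own tick → (1, 0, 0)
VC(e2, invoked at 2): max of VC(e1)=(0, 1, 0), then +1 on thread W2 → (0, 1, 1)
VC(e4, invoked at 6): max of VC(e3)=(1, 0, 0), then +1 on thread W0 → (2, 0, 0)
VC(e6, invoked at 11): max of VC(e2)=(0, 1, 1), then +1 on thread W2 → (0, 1, 2)
VC(e7, invoked at 12): max of VC(e1)=(0, 1, 0), VC(e3)=(1, 0, 0), then +1 on thread W1 → (1, 2, 0)
VC(e5, invoked at 8): max of VC(e4)=(2, 0, 0), then +1 on thread W0 → (3, 0, 0)
target: VC(e2) = (0, 1, 1)

(0, 1, 1)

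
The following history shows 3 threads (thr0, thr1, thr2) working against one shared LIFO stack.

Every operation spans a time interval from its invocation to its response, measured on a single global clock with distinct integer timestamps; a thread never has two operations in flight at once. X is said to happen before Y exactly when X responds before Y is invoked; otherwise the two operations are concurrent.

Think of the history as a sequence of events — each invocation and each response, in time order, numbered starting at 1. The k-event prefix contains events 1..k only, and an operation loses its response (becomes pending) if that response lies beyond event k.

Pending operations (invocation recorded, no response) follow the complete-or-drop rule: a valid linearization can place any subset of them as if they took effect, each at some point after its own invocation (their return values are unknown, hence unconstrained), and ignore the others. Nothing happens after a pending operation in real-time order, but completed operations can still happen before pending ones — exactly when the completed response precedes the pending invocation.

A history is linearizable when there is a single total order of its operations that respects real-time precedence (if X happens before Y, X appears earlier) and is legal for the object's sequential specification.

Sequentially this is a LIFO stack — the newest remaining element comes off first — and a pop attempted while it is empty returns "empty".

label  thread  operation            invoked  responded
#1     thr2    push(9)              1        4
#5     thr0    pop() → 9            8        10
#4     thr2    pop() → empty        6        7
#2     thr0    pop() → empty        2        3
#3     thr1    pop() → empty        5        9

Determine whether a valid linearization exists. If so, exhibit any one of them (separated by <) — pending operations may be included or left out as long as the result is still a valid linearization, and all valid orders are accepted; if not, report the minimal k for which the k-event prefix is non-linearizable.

cut after 8 events: linearizable; cut after 9 events (#3 responds, time 9): not linearizable
4 orders of the 4 completed LIFO stack ops respect real time; none is legal
including or dropping the 1 pending operation (#5) in any combination fails
sample order #1, #2, #3, #4 (pending dropped) stalls at step 2 — #2 pop() → empty has no legal effect
sample order #1, #2, #4, #3 (pending dropped) stalls at step 2 — #2 pop() → empty has no legal effect

not linearizable — minimal violating prefix: 9 events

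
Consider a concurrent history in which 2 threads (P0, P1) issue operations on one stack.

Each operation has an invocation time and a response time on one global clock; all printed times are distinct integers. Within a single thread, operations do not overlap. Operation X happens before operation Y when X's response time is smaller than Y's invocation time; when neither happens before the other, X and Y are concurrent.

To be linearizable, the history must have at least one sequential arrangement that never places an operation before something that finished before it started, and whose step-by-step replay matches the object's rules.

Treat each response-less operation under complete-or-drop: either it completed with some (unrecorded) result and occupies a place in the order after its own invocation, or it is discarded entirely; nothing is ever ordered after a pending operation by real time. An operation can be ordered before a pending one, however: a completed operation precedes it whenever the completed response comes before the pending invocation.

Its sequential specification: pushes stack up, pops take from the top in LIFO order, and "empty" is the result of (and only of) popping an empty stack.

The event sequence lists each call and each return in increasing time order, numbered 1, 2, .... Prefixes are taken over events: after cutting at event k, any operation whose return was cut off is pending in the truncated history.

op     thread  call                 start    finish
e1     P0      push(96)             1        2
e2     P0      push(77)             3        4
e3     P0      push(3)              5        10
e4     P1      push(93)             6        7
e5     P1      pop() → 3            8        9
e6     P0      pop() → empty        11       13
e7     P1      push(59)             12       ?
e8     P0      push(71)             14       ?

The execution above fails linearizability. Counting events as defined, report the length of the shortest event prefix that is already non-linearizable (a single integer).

13

events 1..12 are linearizable; a witness order is e1, e2, e4, e3, e5:
step 1: e1 push(96) — stack <96>
step 2: e2 push(77) — stack <96,77>
step 3: e4 push(93) — stack <96,77,93>
step 4: e3 push(3) — stack <96,77,93,3>
step 5: e5 pop() → 3 — stack <96,77,93>
include event 13 — e6 responding at 13 — and every candidate order breaks
no completion choice of the 1 pending operation (e7) rescues it — every subset was tried
one such order, e1, e2, e3, e4, e5, e6 (pending dropped), breaks at step 5 where e5 pop() → 3 is illegal
one such order, e1, e2, e4, e3, e5, e6 (pending dropped), breaks at step 6 where e6 pop() → empty is illegal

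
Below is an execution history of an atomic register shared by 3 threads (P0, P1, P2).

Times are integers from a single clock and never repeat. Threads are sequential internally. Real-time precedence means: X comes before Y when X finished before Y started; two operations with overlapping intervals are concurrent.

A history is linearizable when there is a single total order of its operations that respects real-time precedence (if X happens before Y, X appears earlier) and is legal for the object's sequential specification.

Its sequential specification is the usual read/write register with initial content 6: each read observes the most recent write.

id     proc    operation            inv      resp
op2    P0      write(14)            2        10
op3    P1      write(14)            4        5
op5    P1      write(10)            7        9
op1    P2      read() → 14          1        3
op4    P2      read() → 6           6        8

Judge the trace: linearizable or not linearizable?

not linearizable

already the first 8 events (up to op4's response at time 8) admit no linearization; the first 7 still do
the completed operations (3 total) allow one real-time order; the atomic register replay rejects it
include/drop combinations of the 2 pending operations (op2, op5) were all tried; none helps
sample order op1, op3, op4 (pending dropped) stalls at step 1 — op1 read() → 14 has no legal effect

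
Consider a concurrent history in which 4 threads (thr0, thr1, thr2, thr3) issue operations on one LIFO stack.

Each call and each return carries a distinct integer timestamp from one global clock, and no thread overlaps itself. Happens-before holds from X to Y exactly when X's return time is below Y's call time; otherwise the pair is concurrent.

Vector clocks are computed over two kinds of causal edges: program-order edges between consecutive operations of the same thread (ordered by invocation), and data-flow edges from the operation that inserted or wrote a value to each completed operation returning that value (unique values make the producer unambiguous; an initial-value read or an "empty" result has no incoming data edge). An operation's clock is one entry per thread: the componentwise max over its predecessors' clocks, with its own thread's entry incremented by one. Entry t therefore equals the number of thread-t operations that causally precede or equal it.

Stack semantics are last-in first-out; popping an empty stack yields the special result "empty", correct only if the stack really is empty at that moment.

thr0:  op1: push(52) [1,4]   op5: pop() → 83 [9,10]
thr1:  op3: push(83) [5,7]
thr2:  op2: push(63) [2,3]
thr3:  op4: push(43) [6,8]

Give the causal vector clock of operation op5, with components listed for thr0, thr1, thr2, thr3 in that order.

(2, 1, 0, 0)

root op op4, invoked 6: fresh clock plus thr3's own tick → (0, 0, 0, 1)
root op op2, invoked 2: fresh clock plus thr2's own tick → (0, 0, 1, 0)
root op op3, invoked 5: fresh clock plus thr1's own tick → (0, 1, 0, 0)
root op op1, invoked 1: fresh clock plus thr0's own tick → (1, 0, 0, 0)
merge at op5 (invoked 9): VC(op1)=(1, 0, 0, 0), VC(op3)=(0, 1, 0, 0), own-thread bump on thr0 → (2, 1, 0, 0)
target: VC(op5) = (2, 1, 0, 0)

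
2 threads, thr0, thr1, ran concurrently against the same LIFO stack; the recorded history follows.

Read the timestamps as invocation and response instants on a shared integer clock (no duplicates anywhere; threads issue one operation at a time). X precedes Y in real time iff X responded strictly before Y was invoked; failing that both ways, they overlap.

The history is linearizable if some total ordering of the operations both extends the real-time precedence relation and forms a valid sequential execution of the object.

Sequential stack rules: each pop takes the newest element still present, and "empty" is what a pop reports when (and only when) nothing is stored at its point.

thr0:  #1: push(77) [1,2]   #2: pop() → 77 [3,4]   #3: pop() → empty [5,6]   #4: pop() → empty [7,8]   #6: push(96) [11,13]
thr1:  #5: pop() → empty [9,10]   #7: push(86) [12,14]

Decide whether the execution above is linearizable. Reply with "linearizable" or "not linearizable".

linearizable

a witness: #1, #2, #3, #4, #5, #6, #7
1. #1 push(77), leaving stack <77>
2. #2 pop() → 77, leaving stack <>
3. #3 pop() → empty, leaving stack <>
4. #4 pop() → empty, leaving stack <>
5. #5 pop() → empty, leaving stack <>
6. #6 push(96), leaving stack <96>
7. #7 push(86), leaving stack <96,86>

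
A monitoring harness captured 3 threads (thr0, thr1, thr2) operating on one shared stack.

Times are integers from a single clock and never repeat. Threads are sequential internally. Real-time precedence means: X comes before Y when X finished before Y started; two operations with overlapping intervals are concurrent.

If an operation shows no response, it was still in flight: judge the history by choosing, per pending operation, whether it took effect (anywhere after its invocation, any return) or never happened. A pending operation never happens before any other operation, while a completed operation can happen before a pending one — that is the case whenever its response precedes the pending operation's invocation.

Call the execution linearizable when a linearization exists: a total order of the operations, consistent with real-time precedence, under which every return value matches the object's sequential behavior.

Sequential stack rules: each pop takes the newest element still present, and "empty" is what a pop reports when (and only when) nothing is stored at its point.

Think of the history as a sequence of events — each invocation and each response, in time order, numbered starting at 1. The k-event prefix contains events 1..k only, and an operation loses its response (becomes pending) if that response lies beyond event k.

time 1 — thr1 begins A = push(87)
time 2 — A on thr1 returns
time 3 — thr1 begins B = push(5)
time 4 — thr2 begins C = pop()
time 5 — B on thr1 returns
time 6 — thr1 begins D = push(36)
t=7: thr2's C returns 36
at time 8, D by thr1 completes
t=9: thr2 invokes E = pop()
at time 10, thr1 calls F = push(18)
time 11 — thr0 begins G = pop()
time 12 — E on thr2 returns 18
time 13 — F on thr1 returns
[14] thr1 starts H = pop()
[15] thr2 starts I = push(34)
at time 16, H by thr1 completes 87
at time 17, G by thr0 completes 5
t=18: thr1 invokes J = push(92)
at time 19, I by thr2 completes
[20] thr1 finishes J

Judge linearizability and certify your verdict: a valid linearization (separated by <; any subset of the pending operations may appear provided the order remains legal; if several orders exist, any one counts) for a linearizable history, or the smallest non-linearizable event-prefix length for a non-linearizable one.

linearizable — witness: A < B < D < C < F < E < G < H < I < J

step 1: A push(87) — stack <87>
step 2: B push(5) — stack <87,5>
step 3: D push(36) — stack <87,5,36>
step 4: C pop() → 36 — stack <87,5>
step 5: F push(18) — stack <87,5,18>
step 6: E pop() → 18 — stack <87,5>
step 7: G pop() → 5 — stack <87>
step 8: H pop() → 87 — stack <>
step 9: I push(34) — stack <34>
step 10: J push(92) — stack <34,92>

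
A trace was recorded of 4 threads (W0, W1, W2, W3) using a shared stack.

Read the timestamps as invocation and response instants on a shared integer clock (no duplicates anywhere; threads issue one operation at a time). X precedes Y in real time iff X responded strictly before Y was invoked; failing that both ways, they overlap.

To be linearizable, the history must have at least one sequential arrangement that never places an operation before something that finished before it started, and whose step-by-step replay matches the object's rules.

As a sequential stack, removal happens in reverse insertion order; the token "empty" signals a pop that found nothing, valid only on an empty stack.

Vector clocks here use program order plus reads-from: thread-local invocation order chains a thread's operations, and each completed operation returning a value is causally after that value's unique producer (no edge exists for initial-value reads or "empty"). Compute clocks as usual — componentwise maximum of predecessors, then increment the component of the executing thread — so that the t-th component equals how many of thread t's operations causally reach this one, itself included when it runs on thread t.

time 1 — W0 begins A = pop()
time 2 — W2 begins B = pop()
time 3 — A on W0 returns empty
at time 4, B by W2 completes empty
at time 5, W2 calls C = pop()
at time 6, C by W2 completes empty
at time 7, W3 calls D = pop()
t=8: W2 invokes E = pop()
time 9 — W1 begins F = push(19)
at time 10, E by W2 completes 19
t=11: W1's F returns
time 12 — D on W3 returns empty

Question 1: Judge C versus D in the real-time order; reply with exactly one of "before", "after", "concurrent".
before

C spans [5,6], D spans [7,12]
resp(C)=6 < inv(D)=7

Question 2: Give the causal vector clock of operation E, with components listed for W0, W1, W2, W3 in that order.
(0, 1, 3, 0)

D (invocation 7): nothing precedes it; W3's component alone gives (0, 0, 0, 1)
B (invocation 2): nothing precedes it; W2's component alone gives (0, 0, 1, 0)
F (invocation 9): nothing precedes it; W1's component alone gives (0, 1, 0, 0)
A (invocation 1): nothing precedes it; W0's component alone gives (1, 0, 0, 0)
invoked at 5, C merges VC(B)=(0, 0, 1, 0) and bumps W2's slot → (0, 0, 2, 0)
invoked at 8, E merges VC(C)=(0, 0, 2, 0), VC(F)=(0, 1, 0, 0) and bumps W2's slot → (0, 1, 3, 0)
target: VC(E) = (0, 1, 3, 0)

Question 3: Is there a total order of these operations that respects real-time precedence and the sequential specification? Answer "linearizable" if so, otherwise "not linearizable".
linearizable

witness order: A, B, C, D, F, E
after step 1 (A pop() → empty): stack <>
after step 2 (B pop() → empty): stack <>
after step 3 (C pop() → empty): stack <>
after step 4 (D pop() → empty): stack <>
after step 5 (F push(19)): stack <19>
after step 6 (E pop() → 19): stack <>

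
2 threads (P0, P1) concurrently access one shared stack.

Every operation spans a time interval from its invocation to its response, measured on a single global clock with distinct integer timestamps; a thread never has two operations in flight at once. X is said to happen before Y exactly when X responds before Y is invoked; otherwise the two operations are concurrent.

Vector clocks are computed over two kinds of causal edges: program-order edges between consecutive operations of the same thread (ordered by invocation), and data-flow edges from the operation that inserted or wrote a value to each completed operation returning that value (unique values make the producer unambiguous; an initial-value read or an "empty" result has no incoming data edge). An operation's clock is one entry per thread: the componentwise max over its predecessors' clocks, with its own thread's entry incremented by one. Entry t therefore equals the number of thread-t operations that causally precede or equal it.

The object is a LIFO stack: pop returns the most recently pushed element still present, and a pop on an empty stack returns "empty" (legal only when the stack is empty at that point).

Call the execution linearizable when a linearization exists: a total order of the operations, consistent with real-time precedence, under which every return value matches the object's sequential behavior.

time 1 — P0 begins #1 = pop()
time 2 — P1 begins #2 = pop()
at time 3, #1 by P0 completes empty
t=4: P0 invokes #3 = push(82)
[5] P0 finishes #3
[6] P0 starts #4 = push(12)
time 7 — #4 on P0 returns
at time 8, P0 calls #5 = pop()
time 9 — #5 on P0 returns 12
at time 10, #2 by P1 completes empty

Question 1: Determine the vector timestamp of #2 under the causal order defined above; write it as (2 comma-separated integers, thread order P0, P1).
Answer: (0, 1)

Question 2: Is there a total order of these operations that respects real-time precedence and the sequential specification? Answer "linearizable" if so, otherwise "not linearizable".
linearizable

a witness: #1, #2, #3, #4, #5
step 1: #1 pop() → empty — stack <>
step 2: #2 pop() → empty — stack <>
step 3: #3 push(82) — stack <82>
step 4: #4 push(12) — stack <82,12>
step 5: #5 pop() → 12 — stack <82>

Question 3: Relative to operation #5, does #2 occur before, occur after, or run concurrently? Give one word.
Answer: concurrent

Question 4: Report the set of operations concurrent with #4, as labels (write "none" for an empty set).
Answer: #2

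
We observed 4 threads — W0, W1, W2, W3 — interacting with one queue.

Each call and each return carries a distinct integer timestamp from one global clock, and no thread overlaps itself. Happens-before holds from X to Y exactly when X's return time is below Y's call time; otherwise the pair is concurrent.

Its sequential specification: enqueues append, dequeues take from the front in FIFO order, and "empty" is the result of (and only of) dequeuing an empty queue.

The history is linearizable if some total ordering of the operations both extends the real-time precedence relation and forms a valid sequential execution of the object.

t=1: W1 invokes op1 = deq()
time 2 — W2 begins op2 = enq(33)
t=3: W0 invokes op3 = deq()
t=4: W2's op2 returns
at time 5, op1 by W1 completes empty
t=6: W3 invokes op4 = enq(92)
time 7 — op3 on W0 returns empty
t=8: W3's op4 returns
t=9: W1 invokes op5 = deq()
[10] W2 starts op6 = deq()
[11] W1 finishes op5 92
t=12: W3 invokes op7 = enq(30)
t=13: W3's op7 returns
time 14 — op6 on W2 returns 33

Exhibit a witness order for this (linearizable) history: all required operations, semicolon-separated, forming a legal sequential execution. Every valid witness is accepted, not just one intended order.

step 1: op1 deq() → empty — queue <>
step 2: op3 deq() → empty — queue <>
step 3: op2 enq(33) — queue <33>
step 4: op4 enq(92) — queue <33,92>
step 5: op6 deq() → 33 — queue <92>
step 6: op5 deq() → 92 — queue <>
step 7: op7 enq(30) — queue <30>

op1; op3; op2; op4; op6; op5; op7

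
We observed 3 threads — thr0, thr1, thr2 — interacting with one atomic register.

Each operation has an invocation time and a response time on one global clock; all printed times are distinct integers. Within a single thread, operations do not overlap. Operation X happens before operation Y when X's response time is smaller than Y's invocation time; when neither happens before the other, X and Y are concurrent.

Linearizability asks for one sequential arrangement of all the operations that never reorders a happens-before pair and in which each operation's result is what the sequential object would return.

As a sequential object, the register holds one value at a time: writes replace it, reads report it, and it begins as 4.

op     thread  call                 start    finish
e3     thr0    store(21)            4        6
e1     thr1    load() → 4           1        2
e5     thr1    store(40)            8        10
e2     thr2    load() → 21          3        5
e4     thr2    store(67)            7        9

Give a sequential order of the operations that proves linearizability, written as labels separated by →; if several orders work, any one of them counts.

after step 1 (e1 load() → 4): value 4
after step 2 (e3 store(21)): value 21
after step 3 (e2 load() → 21): value 21
after step 4 (e4 store(67)): value 67
after step 5 (e5 store(40)): value 40

e1 → e3 → e2 → e4 → e5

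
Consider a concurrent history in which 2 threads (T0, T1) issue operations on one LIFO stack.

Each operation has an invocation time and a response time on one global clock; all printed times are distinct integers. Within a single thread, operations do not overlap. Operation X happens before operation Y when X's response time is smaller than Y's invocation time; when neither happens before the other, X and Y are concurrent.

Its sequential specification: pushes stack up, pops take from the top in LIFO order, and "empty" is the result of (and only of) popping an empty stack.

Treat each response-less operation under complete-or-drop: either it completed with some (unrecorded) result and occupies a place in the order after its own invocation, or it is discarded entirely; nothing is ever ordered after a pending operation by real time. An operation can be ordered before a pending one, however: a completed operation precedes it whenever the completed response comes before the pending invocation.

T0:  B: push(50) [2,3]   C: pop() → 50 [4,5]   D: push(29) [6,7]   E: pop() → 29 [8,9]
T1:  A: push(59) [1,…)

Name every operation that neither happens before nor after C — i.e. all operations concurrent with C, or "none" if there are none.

A

C spans [4,5]; an op avoiding the whole window 4..5 is ordered, any other is concurrent
A [1,…): concurrent
B [2,3]: before
D [6,7]: after
E [8,9]: after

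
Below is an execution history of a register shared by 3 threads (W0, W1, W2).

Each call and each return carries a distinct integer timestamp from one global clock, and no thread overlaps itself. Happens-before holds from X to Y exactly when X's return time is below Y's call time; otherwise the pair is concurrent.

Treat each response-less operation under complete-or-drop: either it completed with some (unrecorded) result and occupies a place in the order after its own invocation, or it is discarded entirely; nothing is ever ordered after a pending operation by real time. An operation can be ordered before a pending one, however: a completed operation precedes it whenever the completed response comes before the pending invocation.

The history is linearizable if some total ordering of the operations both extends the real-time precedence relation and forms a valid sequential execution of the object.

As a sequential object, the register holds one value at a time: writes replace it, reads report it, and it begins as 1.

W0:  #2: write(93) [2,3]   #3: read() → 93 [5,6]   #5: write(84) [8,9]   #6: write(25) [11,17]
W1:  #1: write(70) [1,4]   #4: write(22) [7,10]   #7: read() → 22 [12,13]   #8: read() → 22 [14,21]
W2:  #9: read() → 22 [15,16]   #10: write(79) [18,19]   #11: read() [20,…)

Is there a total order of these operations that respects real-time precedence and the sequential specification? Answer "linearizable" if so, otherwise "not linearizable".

one valid linearization: #1, #2, #3, #5, #4, #7, #8, #9, #6, #10
1. #1 write(70), leaving value 70
2. #2 write(93), leaving value 93
3. #3 read() → 93, leaving value 93
4. #5 write(84), leaving value 84
5. #4 write(22), leaving value 22
6. #7 read() → 22, leaving value 22
7. #8 read() → 22, leaving value 22
8. #9 read() → 22, leaving value 22
9. #6 write(25), leaving value 25
10. #10 write(79), leaving value 79

linearizable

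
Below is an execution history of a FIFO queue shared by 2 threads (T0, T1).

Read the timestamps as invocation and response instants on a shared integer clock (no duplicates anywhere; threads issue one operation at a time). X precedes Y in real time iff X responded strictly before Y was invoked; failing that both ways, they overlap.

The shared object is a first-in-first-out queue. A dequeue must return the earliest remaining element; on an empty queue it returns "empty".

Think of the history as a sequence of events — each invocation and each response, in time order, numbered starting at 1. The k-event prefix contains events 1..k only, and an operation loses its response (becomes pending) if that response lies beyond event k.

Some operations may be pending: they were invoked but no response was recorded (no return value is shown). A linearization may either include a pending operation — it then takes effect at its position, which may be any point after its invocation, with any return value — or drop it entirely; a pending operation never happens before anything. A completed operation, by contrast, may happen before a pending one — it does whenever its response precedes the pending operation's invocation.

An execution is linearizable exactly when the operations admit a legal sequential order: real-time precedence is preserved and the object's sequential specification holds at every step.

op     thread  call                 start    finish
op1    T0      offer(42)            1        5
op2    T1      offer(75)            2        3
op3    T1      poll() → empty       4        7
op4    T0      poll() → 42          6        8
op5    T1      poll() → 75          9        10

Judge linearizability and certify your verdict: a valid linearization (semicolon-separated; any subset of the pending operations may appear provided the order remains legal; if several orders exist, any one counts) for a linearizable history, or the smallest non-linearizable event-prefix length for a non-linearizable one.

not linearizable — minimal violating prefix: 7 events

cut after 6 events: linearizable; cut after 7 events (op3 responds, time 7): not linearizable
real-time-consistent orders of the 3 completed operations: 3 — all fail the FIFO queue replay
every completion of the 1 pending operation (op4) was checked; none linearizes
take op1, op2, op3 (pending dropped): step 3 already fails, because op3 poll() → empty cannot occur there
take op2, op1, op3 (pending dropped): step 3 already fails, because op3 poll() → empty cannot occur there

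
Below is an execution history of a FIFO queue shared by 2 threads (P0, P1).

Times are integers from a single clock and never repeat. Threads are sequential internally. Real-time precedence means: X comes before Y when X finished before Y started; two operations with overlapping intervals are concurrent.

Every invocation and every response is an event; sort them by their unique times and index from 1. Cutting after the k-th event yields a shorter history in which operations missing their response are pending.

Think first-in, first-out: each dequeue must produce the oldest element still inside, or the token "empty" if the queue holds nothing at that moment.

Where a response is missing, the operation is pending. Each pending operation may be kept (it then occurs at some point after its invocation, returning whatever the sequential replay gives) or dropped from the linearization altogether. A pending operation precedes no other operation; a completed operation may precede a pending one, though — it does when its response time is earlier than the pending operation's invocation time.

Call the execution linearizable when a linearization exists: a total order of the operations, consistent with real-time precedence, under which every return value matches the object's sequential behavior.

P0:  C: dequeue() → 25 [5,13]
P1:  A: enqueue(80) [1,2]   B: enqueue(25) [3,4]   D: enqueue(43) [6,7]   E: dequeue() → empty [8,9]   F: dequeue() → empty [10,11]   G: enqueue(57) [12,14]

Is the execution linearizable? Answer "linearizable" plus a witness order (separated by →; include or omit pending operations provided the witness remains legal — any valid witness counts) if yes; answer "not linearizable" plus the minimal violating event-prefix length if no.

not linearizable — minimal violating prefix: 9 events

already the first 9 events (up to E's response at time 9) admit no linearization; the first 8 still do
the completed operations (4 total) allow one real-time order; the FIFO queue replay rejects it
completion choices over the 1 pending operation (C) were checked; none helps
for example A, B, D, E (pending dropped) fails at step 4: E dequeue() → empty is not legal there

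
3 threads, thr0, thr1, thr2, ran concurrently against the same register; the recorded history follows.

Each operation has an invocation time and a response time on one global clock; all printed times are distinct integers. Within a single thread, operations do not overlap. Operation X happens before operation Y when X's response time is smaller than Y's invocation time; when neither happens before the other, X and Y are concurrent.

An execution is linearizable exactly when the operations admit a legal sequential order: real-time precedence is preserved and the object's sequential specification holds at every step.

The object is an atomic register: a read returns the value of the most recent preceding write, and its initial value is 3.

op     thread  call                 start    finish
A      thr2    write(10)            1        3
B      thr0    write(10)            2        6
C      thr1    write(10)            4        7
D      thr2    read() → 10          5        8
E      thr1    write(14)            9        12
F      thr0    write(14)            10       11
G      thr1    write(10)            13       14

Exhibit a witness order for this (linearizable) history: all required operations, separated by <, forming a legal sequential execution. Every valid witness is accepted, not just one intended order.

after step 1 (A write(10)): value 10
after step 2 (B write(10)): value 10
after step 3 (C write(10)): value 10
after step 4 (D read() → 10): value 10
after step 5 (E write(14)): value 14
after step 6 (F write(14)): value 14
after step 7 (G write(10)): value 10

A < B < C < D < E < F < G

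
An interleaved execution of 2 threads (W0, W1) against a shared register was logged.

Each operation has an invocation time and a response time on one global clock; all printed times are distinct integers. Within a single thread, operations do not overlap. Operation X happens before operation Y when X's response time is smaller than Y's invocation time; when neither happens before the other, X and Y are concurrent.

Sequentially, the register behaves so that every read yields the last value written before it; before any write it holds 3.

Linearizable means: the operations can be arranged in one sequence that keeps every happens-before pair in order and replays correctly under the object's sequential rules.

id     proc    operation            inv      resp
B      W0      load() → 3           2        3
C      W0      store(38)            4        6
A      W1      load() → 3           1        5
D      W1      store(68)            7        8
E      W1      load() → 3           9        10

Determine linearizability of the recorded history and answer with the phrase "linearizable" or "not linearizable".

not linearizable

through event 9 a valid linearization exists; event 10 (E responding at time 10) ends that
3 orders of the 5 completed register ops respect real time; none is legal
for example A, B, C, D, E fails at step 5: E load() → 3 is not legal there
for example B, A, C, D, E fails at step 5: E load() → 3 is not legal there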